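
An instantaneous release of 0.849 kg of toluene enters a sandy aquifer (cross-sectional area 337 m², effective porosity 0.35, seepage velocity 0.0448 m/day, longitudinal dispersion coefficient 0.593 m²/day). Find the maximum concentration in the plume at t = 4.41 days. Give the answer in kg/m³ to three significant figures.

0.00126 kg/m³

The peak of an instantaneous 1D plume sits at x = vt; there the Gaussian factor is 1 and C_max = M/(n_e·A·√(4πDt)), where n_e·A is the pore area the mass is dissolved in.
√(4πDt) = √(4π × 0.593 × 4.41) = 5.733 m, so C_max = 0.849/(0.35 × 337 × 5.733) = 0.00126 kg/m³.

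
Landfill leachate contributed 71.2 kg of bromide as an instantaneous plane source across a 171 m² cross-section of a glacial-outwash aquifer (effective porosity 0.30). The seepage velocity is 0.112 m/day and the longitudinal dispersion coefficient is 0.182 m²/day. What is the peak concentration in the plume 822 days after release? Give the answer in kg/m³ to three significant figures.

The peak of an instantaneous 1D plume sits at x = vt; there the Gaussian factor is 1 and C_max = M/(n_e·A·√(4πDt)), where n_e·A is the pore area the mass is dissolved in.
√(4πDt) = √(4π × 0.182 × 822) = 43.36 m, so C_max = 71.2/(0.30 × 171 × 43.36) = 0.0320 kg/m³.

0.0320 kg/m³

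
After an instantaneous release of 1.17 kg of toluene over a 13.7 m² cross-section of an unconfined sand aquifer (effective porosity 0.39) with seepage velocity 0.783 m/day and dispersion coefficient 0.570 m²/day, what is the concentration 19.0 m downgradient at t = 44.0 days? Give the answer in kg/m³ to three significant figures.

0.00114 kg/m³

For an instantaneous plane source, C(x,t) = M/(n_e·A·√(4πDt)) · exp(−(x−vt)²/(4Dt)), with n_e·A the pore (flow) area.
Plume center vt = 0.783 × 44.0 = 34.452 m, so the well at 19.0 m is 15.452 m upgradient of the peak.
√(4πDt) = 17.75 m, giving peak height M/(n_e·A·√(4πDt)) = 1.17/(0.39 × 13.7 × 17.75) = 0.01234 kg/m³.
(x−vt)²/(4Dt) = (-15.452)²/(4 × 0.570 × 44.0) = 2.380; exp(−2.380) = 0.09255.
C = 0.01234 × 0.09255 = 0.00114 kg/m³.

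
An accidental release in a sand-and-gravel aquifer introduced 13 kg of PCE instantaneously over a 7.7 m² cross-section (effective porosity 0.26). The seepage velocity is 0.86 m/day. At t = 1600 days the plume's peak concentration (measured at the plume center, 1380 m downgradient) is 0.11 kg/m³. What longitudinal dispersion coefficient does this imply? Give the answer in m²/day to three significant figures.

At the plume center C_max = M/(n_e·A·√(4πDt)), so D = M²/(4πt·(n_e·A·C_max)²).
n_e·A·C_max = 0.26 × 7.7 × 0.11 = 0.2202 kg/m.
D = 13²/(4π × 1600 × 0.2202²) = 0.173 m²/day.

0.173 m²/day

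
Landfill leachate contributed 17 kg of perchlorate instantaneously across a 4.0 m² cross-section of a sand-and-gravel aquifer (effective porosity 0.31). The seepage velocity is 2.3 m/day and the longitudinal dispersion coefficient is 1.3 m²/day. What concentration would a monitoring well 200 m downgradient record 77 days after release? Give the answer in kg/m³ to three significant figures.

0.104 kg/m³

For an instantaneous plane source, C(x,t) = M/(n_e·A·√(4πDt)) · exp(−(x−vt)²/(4Dt)), with n_e·A the pore (flow) area.
Plume center vt = 2.3 × 77 = 177.1 m, so the well at 200 m is 22.9 m downgradient of the peak.
√(4πDt) = 35.47 m, giving peak height M/(n_e·A·√(4πDt)) = 17/(0.31 × 4.0 × 35.47) = 0.3865 kg/m³.
(x−vt)²/(4Dt) = (22.9)²/(4 × 1.3 × 77) = 1.310; exp(−1.310) = 0.2698.
C = 0.3865 × 0.2698 = 0.104 kg/m³.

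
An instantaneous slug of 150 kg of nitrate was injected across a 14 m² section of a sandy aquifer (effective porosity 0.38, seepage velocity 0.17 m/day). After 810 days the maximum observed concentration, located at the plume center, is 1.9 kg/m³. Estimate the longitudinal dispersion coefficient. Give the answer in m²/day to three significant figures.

0.0216 m²/day

At the plume center C_max = M/(n_e·A·√(4πDt)), so D = M²/(4πt·(n_e·A·C_max)²).
n_e·A·C_max = 0.38 × 14 × 1.9 = 10.11 kg/m.
D = 150²/(4π × 810 × 10.11²) = 0.0216 m²/day.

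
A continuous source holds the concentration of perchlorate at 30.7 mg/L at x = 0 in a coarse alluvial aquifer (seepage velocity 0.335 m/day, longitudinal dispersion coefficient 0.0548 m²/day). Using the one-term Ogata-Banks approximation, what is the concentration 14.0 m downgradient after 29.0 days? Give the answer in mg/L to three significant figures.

0.249 mg/L

For a continuous step input, C/C₀ ≈ ½·erfc((x−vt)/(2√(Dt))).
vt = 0.335 × 29.0 = 9.715 m and 2√(Dt) = 2√(0.0548 × 29.0) = 2.521 m.
Argument (x−vt)/(2√(Dt)) = (14.0 − 9.715)/2.521 = 1.700; ½·erfc(1.700) = 0.008105.
C = 30.7 × 0.008105 = 0.249 mg/L.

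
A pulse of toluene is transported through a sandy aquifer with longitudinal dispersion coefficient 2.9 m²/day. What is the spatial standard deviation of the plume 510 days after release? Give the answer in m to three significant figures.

Dispersive spreading gives a Gaussian with σ² = 2Dt; advection only shifts the center.
σ = √(2 × 2.9 × 510) = 54.4 m.

54.4 m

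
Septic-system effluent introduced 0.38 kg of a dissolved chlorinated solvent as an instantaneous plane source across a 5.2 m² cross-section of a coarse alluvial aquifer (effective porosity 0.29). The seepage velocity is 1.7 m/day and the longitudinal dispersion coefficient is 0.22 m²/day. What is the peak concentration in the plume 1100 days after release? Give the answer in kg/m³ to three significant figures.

The peak of an instantaneous 1D plume sits at x = vt; there the Gaussian factor is 1 and C_max = M/(n_e·A·√(4πDt)), where n_e·A is the pore area the mass is dissolved in.
√(4πDt) = √(4π × 0.22 × 1100) = 55.15 m, so C_max = 0.38/(0.29 × 5.2 × 55.15) = 0.00457 kg/m³.

0.00457 kg/m³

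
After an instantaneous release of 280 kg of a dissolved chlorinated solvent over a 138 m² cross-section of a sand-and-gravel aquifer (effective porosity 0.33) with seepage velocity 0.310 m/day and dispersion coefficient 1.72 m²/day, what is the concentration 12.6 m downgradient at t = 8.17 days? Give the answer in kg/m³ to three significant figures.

0.0762 kg/m³

For an instantaneous plane source, C(x,t) = M/(n_e·A·√(4πDt)) · exp(−(x−vt)²/(4Dt)), with n_e·A the pore (flow) area.
Plume center vt = 0.310 × 8.17 = 2.5327 m, so the well at 12.6 m is 10.0673 m downgradient of the peak.
√(4πDt) = 13.29 m, giving peak height M/(n_e·A·√(4πDt)) = 280/(0.33 × 138 × 13.29) = 0.4626 kg/m³.
(x−vt)²/(4Dt) = (10.0673)²/(4 × 1.72 × 8.17) = 1.803; exp(−1.803) = 0.1648.
C = 0.4626 × 0.1648 = 0.0762 kg/m³.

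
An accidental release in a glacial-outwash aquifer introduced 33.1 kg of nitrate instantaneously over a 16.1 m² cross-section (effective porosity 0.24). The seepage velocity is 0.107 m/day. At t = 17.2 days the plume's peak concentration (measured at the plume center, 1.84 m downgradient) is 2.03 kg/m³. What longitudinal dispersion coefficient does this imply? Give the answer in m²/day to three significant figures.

At the plume center C_max = M/(n_e·A·√(4πDt)), so D = M²/(4πt·(n_e·A·C_max)²).
n_e·A·C_max = 0.24 × 16.1 × 2.03 = 7.844 kg/m.
D = 33.1²/(4π × 17.2 × 7.844²) = 0.0824 m²/day.

0.0824 m²/day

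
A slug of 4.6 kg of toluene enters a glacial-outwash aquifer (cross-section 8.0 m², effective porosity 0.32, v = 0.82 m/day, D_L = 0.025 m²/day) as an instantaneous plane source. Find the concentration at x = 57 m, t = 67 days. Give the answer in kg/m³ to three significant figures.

0.208 kg/m³

For an instantaneous plane source, C(x,t) = M/(n_e·A·√(4πDt)) · exp(−(x−vt)²/(4Dt)), with n_e·A the pore (flow) area.
Plume center vt = 0.82 × 67 = 54.94 m, so the well at 57 m is 2.06 m downgradient of the peak.
√(4πDt) = 4.588 m, giving peak height M/(n_e·A·√(4πDt)) = 4.6/(0.32 × 8.0 × 4.588) = 0.3916 kg/m³.
(x−vt)²/(4Dt) = (2.06)²/(4 × 0.025 × 67) = 0.6334; exp(−0.6334) = 0.5308.
C = 0.3916 × 0.5308 = 0.208 kg/m³.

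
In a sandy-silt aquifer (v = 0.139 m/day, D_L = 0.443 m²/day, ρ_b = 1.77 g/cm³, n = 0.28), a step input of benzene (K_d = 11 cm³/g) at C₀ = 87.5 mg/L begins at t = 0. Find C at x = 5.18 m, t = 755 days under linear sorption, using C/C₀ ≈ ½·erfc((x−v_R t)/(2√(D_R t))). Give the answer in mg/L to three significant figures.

Retardation factor R = 1 + ρ_b·K_d/n = 1 + 1.77 × 11/0.28 = 70.54.
Sorption retards both mechanisms: v_R = v/R = 0.001971 m/day, D_R = D/R = 0.006280 m²/day.
v_R·t = 0.001971 × 755 = 1.488105 m; 2√(D_R t) = 4.355 m; argument = (5.18 − 1.488105)/4.355 = 0.8477.
C = C₀ × ½·erfc(0.8477) = 87.5 × 0.1153 = 10.1 mg/L.

10.1 mg/L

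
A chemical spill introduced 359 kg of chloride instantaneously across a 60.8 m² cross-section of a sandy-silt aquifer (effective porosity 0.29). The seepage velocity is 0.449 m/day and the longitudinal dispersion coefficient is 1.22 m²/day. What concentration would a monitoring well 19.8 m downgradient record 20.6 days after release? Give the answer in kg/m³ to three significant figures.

For an instantaneous plane source, C(x,t) = M/(n_e·A·√(4πDt)) · exp(−(x−vt)²/(4Dt)), with n_e·A the pore (flow) area.
Plume center vt = 0.449 × 20.6 = 9.2494 m, so the well at 19.8 m is 10.5506 m downgradient of the peak.
√(4πDt) = 17.77 m, giving peak height M/(n_e·A·√(4πDt)) = 359/(0.29 × 60.8 × 17.77) = 1.146 kg/m³.
(x−vt)²/(4Dt) = (10.5506)²/(4 × 1.22 × 20.6) = 1.107; exp(−1.107) = 0.3305.
C = 1.146 × 0.3305 = 0.379 kg/m³.

0.379 kg/m³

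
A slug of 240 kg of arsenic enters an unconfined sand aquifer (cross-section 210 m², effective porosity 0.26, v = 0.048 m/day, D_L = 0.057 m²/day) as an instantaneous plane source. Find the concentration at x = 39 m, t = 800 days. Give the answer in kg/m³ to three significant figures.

0.183 kg/m³

For an instantaneous plane source, C(x,t) = M/(n_e·A·√(4πDt)) · exp(−(x−vt)²/(4Dt)), with n_e·A the pore (flow) area.
Plume center vt = 0.048 × 800 = 38.4 m, so the well at 39 m is 0.6 m downgradient of the peak.
√(4πDt) = 23.94 m, giving peak height M/(n_e·A·√(4πDt)) = 240/(0.26 × 210 × 23.94) = 0.1836 kg/m³.
(x−vt)²/(4Dt) = (0.6)²/(4 × 0.057 × 800) = 0.001974; exp(−0.001974) = 0.9980.
C = 0.1836 × 0.9980 = 0.183 kg/m³.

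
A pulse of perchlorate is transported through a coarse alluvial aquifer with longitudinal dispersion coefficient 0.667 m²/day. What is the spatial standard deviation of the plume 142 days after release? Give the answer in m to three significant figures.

Dispersive spreading gives a Gaussian with σ² = 2Dt; advection only shifts the center.
σ = √(2 × 0.667 × 142) = 13.8 m.

13.8 m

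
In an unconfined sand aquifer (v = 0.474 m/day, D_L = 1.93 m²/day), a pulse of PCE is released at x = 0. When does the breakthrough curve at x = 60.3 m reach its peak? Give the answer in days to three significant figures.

For the 1D instantaneous-source solution, setting ∂C/∂t = 0 at fixed x gives v²t² + 2Dt − x² = 0, so t = (√(D² + v²x²) − D)/v².
√(D² + v²x²) = √(1.93² + 0.474² × 60.3²) = 28.65; v² = 0.224676.
t = (28.65 − 1.93)/0.224676 = 119 days (vs. the pure-advection estimate x/v = 127 d).

119 days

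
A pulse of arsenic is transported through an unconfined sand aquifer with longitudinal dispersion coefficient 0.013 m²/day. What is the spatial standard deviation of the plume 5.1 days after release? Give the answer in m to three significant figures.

0.364 m

Dispersive spreading gives a Gaussian with σ² = 2Dt; advection only shifts the center.
σ = √(2 × 0.013 × 5.1) = 0.364 m.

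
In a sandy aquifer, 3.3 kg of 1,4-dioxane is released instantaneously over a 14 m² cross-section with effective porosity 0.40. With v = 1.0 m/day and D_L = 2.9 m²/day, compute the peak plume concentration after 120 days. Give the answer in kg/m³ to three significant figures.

The peak of an instantaneous 1D plume sits at x = vt; there the Gaussian factor is 1 and C_max = M/(n_e·A·√(4πDt)), where n_e·A is the pore area the mass is dissolved in.
√(4πDt) = √(4π × 2.9 × 120) = 66.13 m, so C_max = 3.3/(0.40 × 14 × 66.13) = 0.00891 kg/m³.

0.00891 kg/m³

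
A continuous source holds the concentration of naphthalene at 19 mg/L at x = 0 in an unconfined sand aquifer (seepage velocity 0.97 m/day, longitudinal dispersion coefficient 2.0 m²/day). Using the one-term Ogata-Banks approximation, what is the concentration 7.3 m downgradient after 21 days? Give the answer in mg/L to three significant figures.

17.5 mg/L

For a continuous step input, C/C₀ ≈ ½·erfc((x−vt)/(2√(Dt))).
vt = 0.97 × 21 = 20.37 m and 2√(Dt) = 2√(2.0 × 21) = 12.96 m.
Argument (x−vt)/(2√(Dt)) = (7.3 − 20.37)/12.96 = -1.008; ½·erfc(-1.008) = 0.9230.
C = 19 × 0.9230 = 17.5 mg/L.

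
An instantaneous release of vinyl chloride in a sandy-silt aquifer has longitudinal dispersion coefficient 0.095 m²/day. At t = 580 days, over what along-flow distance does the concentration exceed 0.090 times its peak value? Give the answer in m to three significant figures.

46.1 m

The plume is Gaussian with σ = √(2Dt) = √(2 × 0.095 × 580) = 10.50 m.
C/C_peak = exp(−Δx²/(2σ²)) = 0.090 ⇒ Δx = σ·√(−2 ln 0.090) = 10.50 × 2.195 = 23.05 m.
Width = 2Δx = 46.1 m.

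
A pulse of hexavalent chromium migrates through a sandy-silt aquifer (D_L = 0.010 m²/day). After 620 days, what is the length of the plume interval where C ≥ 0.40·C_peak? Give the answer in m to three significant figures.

The plume is Gaussian with σ = √(2Dt) = √(2 × 0.010 × 620) = 3.521 m.
C/C_peak = exp(−Δx²/(2σ²)) = 0.40 ⇒ Δx = σ·√(−2 ln 0.40) = 3.521 × 1.354 = 4.767 m.
Width = 2Δx = 9.53 m.

9.53 m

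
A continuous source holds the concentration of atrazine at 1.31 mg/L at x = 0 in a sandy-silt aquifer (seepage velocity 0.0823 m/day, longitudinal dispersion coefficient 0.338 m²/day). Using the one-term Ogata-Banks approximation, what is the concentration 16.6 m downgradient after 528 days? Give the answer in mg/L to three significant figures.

1.21 mg/L

For a continuous step input, C/C₀ ≈ ½·erfc((x−vt)/(2√(Dt))).
vt = 0.0823 × 528 = 43.4544 m and 2√(Dt) = 2√(0.338 × 528) = 26.72 m.
Argument (x−vt)/(2√(Dt)) = (16.6 − 43.4544)/26.72 = -1.005; ½·erfc(-1.005) = 0.9224.
C = 1.31 × 0.9224 = 1.21 mg/L.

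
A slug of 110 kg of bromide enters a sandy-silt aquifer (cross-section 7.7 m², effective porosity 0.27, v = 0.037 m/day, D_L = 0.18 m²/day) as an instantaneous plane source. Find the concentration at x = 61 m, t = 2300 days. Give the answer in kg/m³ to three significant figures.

For an instantaneous plane source, C(x,t) = M/(n_e·A·√(4πDt)) · exp(−(x−vt)²/(4Dt)), with n_e·A the pore (flow) area.
Plume center vt = 0.037 × 2300 = 85.1 m, so the well at 61 m is 24.1 m upgradient of the peak.
√(4πDt) = 72.13 m, giving peak height M/(n_e·A·√(4πDt)) = 110/(0.27 × 7.7 × 72.13) = 0.7335 kg/m³.
(x−vt)²/(4Dt) = (-24.1)²/(4 × 0.18 × 2300) = 0.3507; exp(−0.3507) = 0.7042.
C = 0.7335 × 0.7042 = 0.517 kg/m³.

0.517 kg/m³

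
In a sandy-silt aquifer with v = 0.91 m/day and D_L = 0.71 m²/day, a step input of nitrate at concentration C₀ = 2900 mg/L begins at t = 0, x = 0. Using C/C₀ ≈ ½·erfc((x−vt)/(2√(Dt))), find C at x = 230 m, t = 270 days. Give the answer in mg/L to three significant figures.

For a continuous step input, C/C₀ ≈ ½·erfc((x−vt)/(2√(Dt))).
vt = 0.91 × 270 = 245.7 m and 2√(Dt) = 2√(0.71 × 270) = 27.69 m.
Argument (x−vt)/(2√(Dt)) = (230 − 245.7)/27.69 = -0.5670; ½·erfc(-0.5670) = 0.7887.
C = 2900 × 0.7887 = 2290 mg/L.

2290 mg/L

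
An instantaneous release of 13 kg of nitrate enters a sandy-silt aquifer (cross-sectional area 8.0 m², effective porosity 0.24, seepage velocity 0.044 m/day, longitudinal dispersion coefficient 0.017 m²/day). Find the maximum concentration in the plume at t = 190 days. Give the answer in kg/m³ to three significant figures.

1.06 kg/m³

The peak of an instantaneous 1D plume sits at x = vt; there the Gaussian factor is 1 and C_max = M/(n_e·A·√(4πDt)), where n_e·A is the pore area the mass is dissolved in.
√(4πDt) = √(4π × 0.017 × 190) = 6.371 m, so C_max = 13/(0.24 × 8.0 × 6.371) = 1.06 kg/m³.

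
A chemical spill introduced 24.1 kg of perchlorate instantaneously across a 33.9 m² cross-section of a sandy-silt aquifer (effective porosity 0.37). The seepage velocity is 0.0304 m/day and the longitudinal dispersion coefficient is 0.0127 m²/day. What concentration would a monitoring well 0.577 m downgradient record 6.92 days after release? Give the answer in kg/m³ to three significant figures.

1.25 kg/m³

For an instantaneous plane source, C(x,t) = M/(n_e·A·√(4πDt)) · exp(−(x−vt)²/(4Dt)), with n_e·A the pore (flow) area.
Plume center vt = 0.0304 × 6.92 = 0.210368 m, so the well at 0.577 m is 0.366632 m downgradient of the peak.
√(4πDt) = 1.051 m, giving peak height M/(n_e·A·√(4πDt)) = 24.1/(0.37 × 33.9 × 1.051) = 1.828 kg/m³.
(x−vt)²/(4Dt) = (0.366632)²/(4 × 0.0127 × 6.92) = 0.3824; exp(−0.3824) = 0.6822.
C = 1.828 × 0.6822 = 1.25 kg/m³.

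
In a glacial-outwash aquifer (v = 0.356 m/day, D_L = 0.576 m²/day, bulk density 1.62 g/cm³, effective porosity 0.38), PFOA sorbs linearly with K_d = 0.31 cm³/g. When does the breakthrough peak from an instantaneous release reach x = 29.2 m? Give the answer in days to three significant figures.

180 days

Retardation factor R = 1 + ρ_b·K_d/n = 1 + 1.62 × 0.31/0.38 = 2.322.
Sorption retards both mechanisms: v_R = v/R = 0.1533 m/day, D_R = D/R = 0.2481 m²/day.
Peak time from v_R²t² + 2D_R t − x² = 0: t = (√(D_R² + v_R²x²) − D_R)/v_R².
√(D_R² + v_R²x²) = √(0.2481² + 0.1533² × 29.2²) = 4.483; v_R² = 0.02350.
t = (4.483 − 0.2481)/0.02350 = 180 days.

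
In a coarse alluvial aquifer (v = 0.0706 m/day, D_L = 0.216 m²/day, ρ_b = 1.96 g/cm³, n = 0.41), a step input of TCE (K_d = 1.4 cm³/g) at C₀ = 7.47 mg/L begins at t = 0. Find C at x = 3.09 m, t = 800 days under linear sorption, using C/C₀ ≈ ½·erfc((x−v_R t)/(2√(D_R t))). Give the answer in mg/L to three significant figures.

5.51 mg/L

Retardation factor R = 1 + ρ_b·K_d/n = 1 + 1.96 × 1.4/0.41 = 7.693.
Sorption retards both mechanisms: v_R = v/R = 0.009177 m/day, D_R = D/R = 0.02808 m²/day.
v_R·t = 0.009177 × 800 = 7.3416 m; 2√(D_R t) = 9.479 m; argument = (3.09 − 7.3416)/9.479 = -0.4485.
C = C₀ × ½·erfc(-0.4485) = 7.47 × 0.7370 = 5.51 mg/L.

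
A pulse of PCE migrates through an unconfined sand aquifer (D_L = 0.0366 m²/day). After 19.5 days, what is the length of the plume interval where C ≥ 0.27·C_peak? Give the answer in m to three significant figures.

The plume is Gaussian with σ = √(2Dt) = √(2 × 0.0366 × 19.5) = 1.195 m.
C/C_peak = exp(−Δx²/(2σ²)) = 0.27 ⇒ Δx = σ·√(−2 ln 0.27) = 1.195 × 1.618 = 1.934 m.
Width = 2Δx = 3.87 m.

3.87 m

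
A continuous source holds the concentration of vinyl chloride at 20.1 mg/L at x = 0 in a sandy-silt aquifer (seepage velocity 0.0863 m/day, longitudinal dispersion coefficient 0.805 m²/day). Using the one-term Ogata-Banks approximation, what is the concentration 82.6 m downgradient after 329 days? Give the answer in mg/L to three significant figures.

For a continuous step input, C/C₀ ≈ ½·erfc((x−vt)/(2√(Dt))).
vt = 0.0863 × 329 = 28.3927 m and 2√(Dt) = 2√(0.805 × 329) = 32.55 m.
Argument (x−vt)/(2√(Dt)) = (82.6 − 28.3927)/32.55 = 1.665; ½·erfc(1.665) = 0.009270.
C = 20.1 × 0.009270 = 0.186 mg/L.

0.186 mg/L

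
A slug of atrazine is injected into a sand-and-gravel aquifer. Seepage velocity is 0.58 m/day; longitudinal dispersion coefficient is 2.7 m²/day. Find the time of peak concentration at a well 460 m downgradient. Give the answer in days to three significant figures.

785 days

For the 1D instantaneous-source solution, setting ∂C/∂t = 0 at fixed x gives v²t² + 2Dt − x² = 0, so t = (√(D² + v²x²) − D)/v².
√(D² + v²x²) = √(2.7² + 0.58² × 460²) = 266.8; v² = 0.3364.
t = (266.8 − 2.7)/0.3364 = 785 days (vs. the pure-advection estimate x/v = 793 d).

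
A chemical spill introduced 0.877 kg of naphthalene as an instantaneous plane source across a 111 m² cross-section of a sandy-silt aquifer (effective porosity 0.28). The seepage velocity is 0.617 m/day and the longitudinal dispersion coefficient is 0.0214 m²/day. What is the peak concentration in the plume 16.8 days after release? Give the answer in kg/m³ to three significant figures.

The peak of an instantaneous 1D plume sits at x = vt; there the Gaussian factor is 1 and C_max = M/(n_e·A·√(4πDt)), where n_e·A is the pore area the mass is dissolved in.
√(4πDt) = √(4π × 0.0214 × 16.8) = 2.126 m, so C_max = 0.877/(0.28 × 111 × 2.126) = 0.0133 kg/m³.

0.0133 kg/m³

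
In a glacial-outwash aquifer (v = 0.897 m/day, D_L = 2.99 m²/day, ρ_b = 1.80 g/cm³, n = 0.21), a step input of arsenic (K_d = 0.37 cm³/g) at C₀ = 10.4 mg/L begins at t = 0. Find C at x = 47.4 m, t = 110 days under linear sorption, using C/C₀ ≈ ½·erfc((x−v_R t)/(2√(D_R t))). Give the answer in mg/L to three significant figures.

Retardation factor R = 1 + ρ_b·K_d/n = 1 + 1.80 × 0.37/0.21 = 4.171.
Sorption retards both mechanisms: v_R = v/R = 0.2151 m/day, D_R = D/R = 0.7169 m²/day.
v_R·t = 0.2151 × 110 = 23.661 m; 2√(D_R t) = 17.76 m; argument = (47.4 − 23.661)/17.76 = 1.337.
C = C₀ × ½·erfc(1.337) = 10.4 × 0.02933 = 0.305 mg/L.

0.305 mg/L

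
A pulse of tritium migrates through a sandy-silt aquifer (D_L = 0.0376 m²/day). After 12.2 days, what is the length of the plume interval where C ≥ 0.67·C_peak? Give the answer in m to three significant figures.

1.71 m

The plume is Gaussian with σ = √(2Dt) = √(2 × 0.0376 × 12.2) = 0.9578 m.
C/C_peak = exp(−Δx²/(2σ²)) = 0.67 ⇒ Δx = σ·√(−2 ln 0.67) = 0.9578 × 0.8950 = 0.8572 m.
Width = 2Δx = 1.71 m.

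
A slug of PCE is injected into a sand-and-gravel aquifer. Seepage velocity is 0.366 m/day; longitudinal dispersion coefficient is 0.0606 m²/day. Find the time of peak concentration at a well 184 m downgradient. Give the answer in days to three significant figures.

502 days

For the 1D instantaneous-source solution, setting ∂C/∂t = 0 at fixed x gives v²t² + 2Dt − x² = 0, so t = (√(D² + v²x²) − D)/v².
√(D² + v²x²) = √(0.0606² + 0.366² × 184²) = 67.34; v² = 0.133956.
t = (67.34 − 0.0606)/0.133956 = 502 days (vs. the pure-advection estimate x/v = 503 d).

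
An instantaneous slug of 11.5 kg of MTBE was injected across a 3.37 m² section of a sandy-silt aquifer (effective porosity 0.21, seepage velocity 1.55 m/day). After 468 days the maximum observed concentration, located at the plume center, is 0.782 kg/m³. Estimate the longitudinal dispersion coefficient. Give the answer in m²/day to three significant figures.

At the plume center C_max = M/(n_e·A·√(4πDt)), so D = M²/(4πt·(n_e·A·C_max)²).
n_e·A·C_max = 0.21 × 3.37 × 0.782 = 0.5534 kg/m.
D = 11.5²/(4π × 468 × 0.5534²) = 0.0734 m²/day.

0.0734 m²/day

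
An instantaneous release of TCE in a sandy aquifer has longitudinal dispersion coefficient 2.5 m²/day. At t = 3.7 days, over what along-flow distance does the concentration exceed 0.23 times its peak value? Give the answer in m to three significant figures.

The plume is Gaussian with σ = √(2Dt) = √(2 × 2.5 × 3.7) = 4.301 m.
C/C_peak = exp(−Δx²/(2σ²)) = 0.23 ⇒ Δx = σ·√(−2 ln 0.23) = 4.301 × 1.714 = 7.372 m.
Width = 2Δx = 14.7 m.

14.7 m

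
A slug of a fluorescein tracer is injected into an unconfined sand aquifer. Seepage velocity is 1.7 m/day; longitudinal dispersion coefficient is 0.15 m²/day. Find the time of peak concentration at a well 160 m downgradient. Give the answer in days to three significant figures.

94.1 days

For the 1D instantaneous-source solution, setting ∂C/∂t = 0 at fixed x gives v²t² + 2Dt − x² = 0, so t = (√(D² + v²x²) − D)/v².
√(D² + v²x²) = √(0.15² + 1.7² × 160²) = 272.0; v² = 2.89.
t = (272.0 − 0.15)/2.89 = 94.1 days (vs. the pure-advection estimate x/v = 94.1 d).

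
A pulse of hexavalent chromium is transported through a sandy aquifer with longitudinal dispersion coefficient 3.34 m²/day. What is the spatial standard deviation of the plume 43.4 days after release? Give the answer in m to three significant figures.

Dispersive spreading gives a Gaussian with σ² = 2Dt; advection only shifts the center.
σ = √(2 × 3.34 × 43.4) = 17.0 m.

17.0 m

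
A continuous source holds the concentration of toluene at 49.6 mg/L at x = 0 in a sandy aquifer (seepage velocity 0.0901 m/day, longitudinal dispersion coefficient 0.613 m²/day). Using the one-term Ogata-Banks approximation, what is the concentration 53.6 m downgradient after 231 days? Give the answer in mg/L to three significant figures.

For a continuous step input, C/C₀ ≈ ½·erfc((x−vt)/(2√(Dt))).
vt = 0.0901 × 231 = 20.8131 m and 2√(Dt) = 2√(0.613 × 231) = 23.80 m.
Argument (x−vt)/(2√(Dt)) = (53.6 − 20.8131)/23.80 = 1.378; ½·erfc(1.378) = 0.02566.
C = 49.6 × 0.02566 = 1.27 mg/L.

1.27 mg/L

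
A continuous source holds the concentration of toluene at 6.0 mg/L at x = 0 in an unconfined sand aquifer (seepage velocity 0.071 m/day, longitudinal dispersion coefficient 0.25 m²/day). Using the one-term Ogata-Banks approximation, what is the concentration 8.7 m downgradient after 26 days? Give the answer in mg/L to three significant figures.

For a continuous step input, C/C₀ ≈ ½·erfc((x−vt)/(2√(Dt))).
vt = 0.071 × 26 = 1.846 m and 2√(Dt) = 2√(0.25 × 26) = 5.099 m.
Argument (x−vt)/(2√(Dt)) = (8.7 − 1.846)/5.099 = 1.344; ½·erfc(1.344) = 0.02867.
C = 6.0 × 0.02867 = 0.172 mg/L.

0.172 mg/L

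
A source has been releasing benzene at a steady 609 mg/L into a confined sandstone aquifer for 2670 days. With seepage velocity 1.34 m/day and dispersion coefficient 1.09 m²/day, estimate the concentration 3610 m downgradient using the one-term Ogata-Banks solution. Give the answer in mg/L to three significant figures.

For a continuous step input, C/C₀ ≈ ½·erfc((x−vt)/(2√(Dt))).
vt = 1.34 × 2670 = 3577.8 m and 2√(Dt) = 2√(1.09 × 2670) = 107.9 m.
Argument (x−vt)/(2√(Dt)) = (3610 − 3577.8)/107.9 = 0.2984; ½·erfc(0.2984) = 0.3365.
C = 609 × 0.3365 = 205 mg/L.

205 mg/L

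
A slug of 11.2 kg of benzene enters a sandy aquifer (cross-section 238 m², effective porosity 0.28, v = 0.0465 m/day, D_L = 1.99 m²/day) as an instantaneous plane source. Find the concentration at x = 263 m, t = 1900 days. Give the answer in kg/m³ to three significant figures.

For an instantaneous plane source, C(x,t) = M/(n_e·A·√(4πDt)) · exp(−(x−vt)²/(4Dt)), with n_e·A the pore (flow) area.
Plume center vt = 0.0465 × 1900 = 88.35 m, so the well at 263 m is 174.65 m downgradient of the peak.
√(4πDt) = 218.0 m, giving peak height M/(n_e·A·√(4πDt)) = 11.2/(0.28 × 238 × 218.0) = 0.0007710 kg/m³.
(x−vt)²/(4Dt) = (174.65)²/(4 × 1.99 × 1900) = 2.017; exp(−2.017) = 0.1331.
C = 0.0007710 × 0.1331 = 0.000103 kg/m³.

0.000103 kg/m³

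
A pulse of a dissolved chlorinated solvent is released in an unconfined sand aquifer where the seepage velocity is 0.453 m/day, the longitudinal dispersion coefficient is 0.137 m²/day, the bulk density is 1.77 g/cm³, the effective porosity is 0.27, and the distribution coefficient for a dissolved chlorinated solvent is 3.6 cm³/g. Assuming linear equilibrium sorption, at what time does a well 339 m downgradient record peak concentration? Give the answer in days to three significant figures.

18400 days

Retardation factor R = 1 + ρ_b·K_d/n = 1 + 1.77 × 3.6/0.27 = 24.60.
Sorption retards both mechanisms: v_R = v/R = 0.01841 m/day, D_R = D/R = 0.005569 m²/day.
Peak time from v_R²t² + 2D_R t − x² = 0: t = (√(D_R² + v_R²x²) − D_R)/v_R².
√(D_R² + v_R²x²) = √(0.005569² + 0.01841² × 339²) = 6.241; v_R² = 0.0003389.
t = (6.241 − 0.005569)/0.0003389 = 18400 days.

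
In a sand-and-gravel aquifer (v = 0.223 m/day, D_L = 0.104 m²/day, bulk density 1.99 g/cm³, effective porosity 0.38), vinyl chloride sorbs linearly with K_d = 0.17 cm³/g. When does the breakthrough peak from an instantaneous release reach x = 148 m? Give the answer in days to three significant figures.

1250 days

Retardation factor R = 1 + ρ_b·K_d/n = 1 + 1.99 × 0.17/0.38 = 1.890.
Sorption retards both mechanisms: v_R = v/R = 0.1180 m/day, D_R = D/R = 0.05503 m²/day.
Peak time from v_R²t² + 2D_R t − x² = 0: t = (√(D_R² + v_R²x²) − D_R)/v_R².
√(D_R² + v_R²x²) = √(0.05503² + 0.1180² × 148²) = 17.46; v_R² = 0.01392.
t = (17.46 − 0.05503)/0.01392 = 1250 days.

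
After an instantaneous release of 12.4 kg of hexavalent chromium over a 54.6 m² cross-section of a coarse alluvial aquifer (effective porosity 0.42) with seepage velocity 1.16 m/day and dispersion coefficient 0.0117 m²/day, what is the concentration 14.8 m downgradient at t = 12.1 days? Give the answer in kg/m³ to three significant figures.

For an instantaneous plane source, C(x,t) = M/(n_e·A·√(4πDt)) · exp(−(x−vt)²/(4Dt)), with n_e·A the pore (flow) area.
Plume center vt = 1.16 × 12.1 = 14.036 m, so the well at 14.8 m is 0.764 m downgradient of the peak.
√(4πDt) = 1.334 m, giving peak height M/(n_e·A·√(4πDt)) = 12.4/(0.42 × 54.6 × 1.334) = 0.4053 kg/m³.
(x−vt)²/(4Dt) = (0.764)²/(4 × 0.0117 × 12.1) = 1.031; exp(−1.031) = 0.3567.
C = 0.4053 × 0.3567 = 0.145 kg/m³.

0.145 kg/m³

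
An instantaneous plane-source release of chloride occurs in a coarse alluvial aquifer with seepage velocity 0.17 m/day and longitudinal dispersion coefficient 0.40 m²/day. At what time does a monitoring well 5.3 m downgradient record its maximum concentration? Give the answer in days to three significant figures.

For the 1D instantaneous-source solution, setting ∂C/∂t = 0 at fixed x gives v²t² + 2Dt − x² = 0, so t = (√(D² + v²x²) − D)/v².
√(D² + v²x²) = √(0.40² + 0.17² × 5.3²) = 0.9858; v² = 0.0289.
t = (0.9858 − 0.40)/0.0289 = 20.3 days (vs. the pure-advection estimate x/v = 31.2 d).

20.3 days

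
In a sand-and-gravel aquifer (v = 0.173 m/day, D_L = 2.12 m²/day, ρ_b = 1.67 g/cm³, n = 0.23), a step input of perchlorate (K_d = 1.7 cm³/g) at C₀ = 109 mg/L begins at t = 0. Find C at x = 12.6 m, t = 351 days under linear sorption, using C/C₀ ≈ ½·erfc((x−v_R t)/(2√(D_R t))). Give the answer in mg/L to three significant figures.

24.3 mg/L

Retardation factor R = 1 + ρ_b·K_d/n = 1 + 1.67 × 1.7/0.23 = 13.34.
Sorption retards both mechanisms: v_R = v/R = 0.01297 m/day, D_R = D/R = 0.1589 m²/day.
v_R·t = 0.01297 × 351 = 4.55247 m; 2√(D_R t) = 14.94 m; argument = (12.6 − 4.55247)/14.94 = 0.5387.
C = C₀ × ½·erfc(0.5387) = 109 × 0.2231 = 24.3 mg/L.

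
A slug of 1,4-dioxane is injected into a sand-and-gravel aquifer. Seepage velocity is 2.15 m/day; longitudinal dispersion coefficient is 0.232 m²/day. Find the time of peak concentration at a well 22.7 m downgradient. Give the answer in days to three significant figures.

For the 1D instantaneous-source solution, setting ∂C/∂t = 0 at fixed x gives v²t² + 2Dt − x² = 0, so t = (√(D² + v²x²) − D)/v².
√(D² + v²x²) = √(0.232² + 2.15² × 22.7²) = 48.81; v² = 4.6225.
t = (48.81 − 0.232)/4.6225 = 10.5 days (vs. the pure-advection estimate x/v = 10.6 d).

10.5 days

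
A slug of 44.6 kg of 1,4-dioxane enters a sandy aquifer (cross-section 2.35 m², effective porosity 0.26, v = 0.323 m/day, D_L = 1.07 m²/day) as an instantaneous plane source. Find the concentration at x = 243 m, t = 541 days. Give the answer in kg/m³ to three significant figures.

For an instantaneous plane source, C(x,t) = M/(n_e·A·√(4πDt)) · exp(−(x−vt)²/(4Dt)), with n_e·A the pore (flow) area.
Plume center vt = 0.323 × 541 = 174.743 m, so the well at 243 m is 68.257 m downgradient of the peak.
√(4πDt) = 85.29 m, giving peak height M/(n_e·A·√(4πDt)) = 44.6/(0.26 × 2.35 × 85.29) = 0.8558 kg/m³.
(x−vt)²/(4Dt) = (68.257)²/(4 × 1.07 × 541) = 2.012; exp(−2.012) = 0.1337.
C = 0.8558 × 0.1337 = 0.114 kg/m³.

0.114 kg/m³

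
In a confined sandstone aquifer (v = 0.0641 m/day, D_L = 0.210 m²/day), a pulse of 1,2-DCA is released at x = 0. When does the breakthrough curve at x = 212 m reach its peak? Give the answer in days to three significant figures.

3260 days

For the 1D instantaneous-source solution, setting ∂C/∂t = 0 at fixed x gives v²t² + 2Dt − x² = 0, so t = (√(D² + v²x²) − D)/v².
√(D² + v²x²) = √(0.210² + 0.0641² × 212²) = 13.59; v² = 0.00410881.
t = (13.59 − 0.210)/0.00410881 = 3260 days (vs. the pure-advection estimate x/v = 3310 d).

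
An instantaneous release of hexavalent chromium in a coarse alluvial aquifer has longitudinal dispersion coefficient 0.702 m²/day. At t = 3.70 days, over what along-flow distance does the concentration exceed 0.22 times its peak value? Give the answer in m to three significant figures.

The plume is Gaussian with σ = √(2Dt) = √(2 × 0.702 × 3.70) = 2.279 m.
C/C_peak = exp(−Δx²/(2σ²)) = 0.22 ⇒ Δx = σ·√(−2 ln 0.22) = 2.279 × 1.740 = 3.965 m.
Width = 2Δx = 7.93 m.

7.93 m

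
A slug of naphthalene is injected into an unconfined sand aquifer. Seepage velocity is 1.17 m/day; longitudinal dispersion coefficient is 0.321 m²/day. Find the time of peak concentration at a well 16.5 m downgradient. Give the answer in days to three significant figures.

For the 1D instantaneous-source solution, setting ∂C/∂t = 0 at fixed x gives v²t² + 2Dt − x² = 0, so t = (√(D² + v²x²) − D)/v².
√(D² + v²x²) = √(0.321² + 1.17² × 16.5²) = 19.31; v² = 1.3689.
t = (19.31 − 0.321)/1.3689 = 13.9 days (vs. the pure-advection estimate x/v = 14.1 d).

13.9 days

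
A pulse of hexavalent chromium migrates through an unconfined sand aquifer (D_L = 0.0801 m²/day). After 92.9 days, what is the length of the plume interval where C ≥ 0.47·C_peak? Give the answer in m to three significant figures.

The plume is Gaussian with σ = √(2Dt) = √(2 × 0.0801 × 92.9) = 3.858 m.
C/C_peak = exp(−Δx²/(2σ²)) = 0.47 ⇒ Δx = σ·√(−2 ln 0.47) = 3.858 × 1.229 = 4.741 m.
Width = 2Δx = 9.48 m.

9.48 m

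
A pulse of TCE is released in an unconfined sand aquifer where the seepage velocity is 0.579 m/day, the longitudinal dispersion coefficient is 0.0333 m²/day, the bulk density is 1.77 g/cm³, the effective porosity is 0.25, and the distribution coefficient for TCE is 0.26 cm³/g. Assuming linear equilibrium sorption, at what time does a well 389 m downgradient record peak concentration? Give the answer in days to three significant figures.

Retardation factor R = 1 + ρ_b·K_d/n = 1 + 1.77 × 0.26/0.25 = 2.841.
Sorption retards both mechanisms: v_R = v/R = 0.2038 m/day, D_R = D/R = 0.01172 m²/day.
Peak time from v_R²t² + 2D_R t − x² = 0: t = (√(D_R² + v_R²x²) − D_R)/v_R².
√(D_R² + v_R²x²) = √(0.01172² + 0.2038² × 389²) = 79.28; v_R² = 0.04153.
t = (79.28 − 0.01172)/0.04153 = 1910 days.

1910 days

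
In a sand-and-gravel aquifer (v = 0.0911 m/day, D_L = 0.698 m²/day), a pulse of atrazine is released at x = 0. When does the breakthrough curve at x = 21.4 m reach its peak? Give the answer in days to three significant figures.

For the 1D instantaneous-source solution, setting ∂C/∂t = 0 at fixed x gives v²t² + 2Dt − x² = 0, so t = (√(D² + v²x²) − D)/v².
√(D² + v²x²) = √(0.698² + 0.0911² × 21.4²) = 2.071; v² = 0.00829921.
t = (2.071 − 0.698)/0.00829921 = 165 days (vs. the pure-advection estimate x/v = 235 d).

165 days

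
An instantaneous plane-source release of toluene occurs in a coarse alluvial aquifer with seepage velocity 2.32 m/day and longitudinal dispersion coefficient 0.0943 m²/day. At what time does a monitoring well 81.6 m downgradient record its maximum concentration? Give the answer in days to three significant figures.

For the 1D instantaneous-source solution, setting ∂C/∂t = 0 at fixed x gives v²t² + 2Dt − x² = 0, so t = (√(D² + v²x²) − D)/v².
√(D² + v²x²) = √(0.0943² + 2.32² × 81.6²) = 189.3; v² = 5.3824.
t = (189.3 − 0.0943)/5.3824 = 35.2 days (vs. the pure-advection estimate x/v = 35.2 d).

35.2 days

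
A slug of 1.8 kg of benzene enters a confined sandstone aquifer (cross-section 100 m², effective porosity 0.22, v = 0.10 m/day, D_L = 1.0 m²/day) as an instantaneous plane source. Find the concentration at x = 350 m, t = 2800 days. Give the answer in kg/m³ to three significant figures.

0.000282 kg/m³

For an instantaneous plane source, C(x,t) = M/(n_e·A·√(4πDt)) · exp(−(x−vt)²/(4Dt)), with n_e·A the pore (flow) area.
Plume center vt = 0.10 × 2800 = 280 m, so the well at 350 m is 70 m downgradient of the peak.
√(4πDt) = 187.6 m, giving peak height M/(n_e·A·√(4πDt)) = 1.8/(0.22 × 100 × 187.6) = 0.0004361 kg/m³.
(x−vt)²/(4Dt) = (70)²/(4 × 1.0 × 2800) = 0.4375; exp(−0.4375) = 0.6456.
C = 0.0004361 × 0.6456 = 0.000282 kg/m³.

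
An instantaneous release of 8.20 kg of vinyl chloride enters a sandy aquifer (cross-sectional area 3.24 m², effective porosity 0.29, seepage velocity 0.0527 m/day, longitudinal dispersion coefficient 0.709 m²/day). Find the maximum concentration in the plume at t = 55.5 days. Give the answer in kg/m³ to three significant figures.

The peak of an instantaneous 1D plume sits at x = vt; there the Gaussian factor is 1 and C_max = M/(n_e·A·√(4πDt)), where n_e·A is the pore area the mass is dissolved in.
√(4πDt) = √(4π × 0.709 × 55.5) = 22.24 m, so C_max = 8.20/(0.29 × 3.24 × 22.24) = 0.392 kg/m³.

0.392 kg/m³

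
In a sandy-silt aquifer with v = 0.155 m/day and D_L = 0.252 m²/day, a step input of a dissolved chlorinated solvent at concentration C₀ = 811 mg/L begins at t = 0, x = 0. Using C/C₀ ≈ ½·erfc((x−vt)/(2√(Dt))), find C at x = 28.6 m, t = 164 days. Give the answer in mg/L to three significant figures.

For a continuous step input, C/C₀ ≈ ½·erfc((x−vt)/(2√(Dt))).
vt = 0.155 × 164 = 25.42 m and 2√(Dt) = 2√(0.252 × 164) = 12.86 m.
Argument (x−vt)/(2√(Dt)) = (28.6 − 25.42)/12.86 = 0.2473; ½·erfc(0.2473) = 0.3633.
C = 811 × 0.3633 = 295 mg/L.

295 mg/L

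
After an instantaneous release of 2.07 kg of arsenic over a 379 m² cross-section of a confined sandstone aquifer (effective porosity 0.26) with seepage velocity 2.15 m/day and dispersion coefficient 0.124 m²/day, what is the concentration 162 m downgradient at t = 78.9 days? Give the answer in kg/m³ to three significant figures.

0.000427 kg/m³

For an instantaneous plane source, C(x,t) = M/(n_e·A·√(4πDt)) · exp(−(x−vt)²/(4Dt)), with n_e·A the pore (flow) area.
Plume center vt = 2.15 × 78.9 = 169.635 m, so the well at 162 m is 7.635 m upgradient of the peak.
√(4πDt) = 11.09 m, giving peak height M/(n_e·A·√(4πDt)) = 2.07/(0.26 × 379 × 11.09) = 0.001894 kg/m³.
(x−vt)²/(4Dt) = (-7.635)²/(4 × 0.124 × 78.9) = 1.490; exp(−1.490) = 0.2254.
C = 0.001894 × 0.2254 = 0.000427 kg/m³.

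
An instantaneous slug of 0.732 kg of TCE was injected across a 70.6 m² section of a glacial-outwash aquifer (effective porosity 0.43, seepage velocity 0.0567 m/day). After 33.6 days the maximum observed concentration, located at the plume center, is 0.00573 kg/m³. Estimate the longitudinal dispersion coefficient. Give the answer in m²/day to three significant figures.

At the plume center C_max = M/(n_e·A·√(4πDt)), so D = M²/(4πt·(n_e·A·C_max)²).
n_e·A·C_max = 0.43 × 70.6 × 0.00573 = 0.1740 kg/m.
D = 0.732²/(4π × 33.6 × 0.1740²) = 0.0419 m²/day.

0.0419 m²/day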